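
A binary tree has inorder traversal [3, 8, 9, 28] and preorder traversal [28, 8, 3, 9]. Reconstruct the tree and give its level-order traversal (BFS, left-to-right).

Inorder:  [3, 8, 9, 28]
Preorder: [28, 8, 3, 9]
Algorithm: preorder visits root first, so consume preorder in order;
for each root, split the current inorder slice at that value into
left-subtree inorder and right-subtree inorder, then recurse.
Recursive splits:
  root=28; inorder splits into left=[3, 8, 9], right=[]
  root=8; inorder splits into left=[3], right=[9]
  root=3; inorder splits into left=[], right=[]
  root=9; inorder splits into left=[], right=[]
Reconstructed level-order: [28, 8, 3, 9]


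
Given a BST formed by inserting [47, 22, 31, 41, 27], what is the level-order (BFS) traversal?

Tree insertion order: [47, 22, 31, 41, 27]
Tree (level-order array): [47, 22, None, None, 31, 27, 41]
BFS from the root, enqueuing left then right child of each popped node:
  queue [47] -> pop 47, enqueue [22], visited so far: [47]
  queue [22] -> pop 22, enqueue [31], visited so far: [47, 22]
  queue [31] -> pop 31, enqueue [27, 41], visited so far: [47, 22, 31]
  queue [27, 41] -> pop 27, enqueue [none], visited so far: [47, 22, 31, 27]
  queue [41] -> pop 41, enqueue [none], visited so far: [47, 22, 31, 27, 41]
Result: [47, 22, 31, 27, 41]


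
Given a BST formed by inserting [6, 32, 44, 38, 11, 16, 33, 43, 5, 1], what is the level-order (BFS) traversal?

Tree insertion order: [6, 32, 44, 38, 11, 16, 33, 43, 5, 1]
Tree (level-order array): [6, 5, 32, 1, None, 11, 44, None, None, None, 16, 38, None, None, None, 33, 43]
BFS from the root, enqueuing left then right child of each popped node:
  queue [6] -> pop 6, enqueue [5, 32], visited so far: [6]
  queue [5, 32] -> pop 5, enqueue [1], visited so far: [6, 5]
  queue [32, 1] -> pop 32, enqueue [11, 44], visited so far: [6, 5, 32]
  queue [1, 11, 44] -> pop 1, enqueue [none], visited so far: [6, 5, 32, 1]
  queue [11, 44] -> pop 11, enqueue [16], visited so far: [6, 5, 32, 1, 11]
  queue [44, 16] -> pop 44, enqueue [38], visited so far: [6, 5, 32, 1, 11, 44]
  queue [16, 38] -> pop 16, enqueue [none], visited so far: [6, 5, 32, 1, 11, 44, 16]
  queue [38] -> pop 38, enqueue [33, 43], visited so far: [6, 5, 32, 1, 11, 44, 16, 38]
  queue [33, 43] -> pop 33, enqueue [none], visited so far: [6, 5, 32, 1, 11, 44, 16, 38, 33]
  queue [43] -> pop 43, enqueue [none], visited so far: [6, 5, 32, 1, 11, 44, 16, 38, 33, 43]
Result: [6, 5, 32, 1, 11, 44, 16, 38, 33, 43]


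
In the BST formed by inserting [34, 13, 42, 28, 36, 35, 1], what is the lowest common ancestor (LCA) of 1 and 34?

Tree insertion order: [34, 13, 42, 28, 36, 35, 1]
Tree (level-order array): [34, 13, 42, 1, 28, 36, None, None, None, None, None, 35]
In a BST, the LCA of p=1, q=34 is the first node v on the
root-to-leaf path with p <= v <= q (go left if both < v, right if both > v).
Walk from root:
  at 34: 1 <= 34 <= 34, this is the LCA
LCA = 34


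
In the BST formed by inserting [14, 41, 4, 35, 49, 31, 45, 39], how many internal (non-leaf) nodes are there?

Tree built from: [14, 41, 4, 35, 49, 31, 45, 39]
Tree (level-order array): [14, 4, 41, None, None, 35, 49, 31, 39, 45]
Rule: An internal node has at least one child.
Per-node child counts:
  node 14: 2 child(ren)
  node 4: 0 child(ren)
  node 41: 2 child(ren)
  node 35: 2 child(ren)
  node 31: 0 child(ren)
  node 39: 0 child(ren)
  node 49: 1 child(ren)
  node 45: 0 child(ren)
Matching nodes: [14, 41, 35, 49]
Count of internal (non-leaf) nodes: 4


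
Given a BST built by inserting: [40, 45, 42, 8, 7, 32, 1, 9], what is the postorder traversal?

Tree insertion order: [40, 45, 42, 8, 7, 32, 1, 9]
Tree (level-order array): [40, 8, 45, 7, 32, 42, None, 1, None, 9]
Postorder traversal: [1, 7, 9, 32, 8, 42, 45, 40]


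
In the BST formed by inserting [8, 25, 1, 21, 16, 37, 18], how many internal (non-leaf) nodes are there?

Tree built from: [8, 25, 1, 21, 16, 37, 18]
Tree (level-order array): [8, 1, 25, None, None, 21, 37, 16, None, None, None, None, 18]
Rule: An internal node has at least one child.
Per-node child counts:
  node 8: 2 child(ren)
  node 1: 0 child(ren)
  node 25: 2 child(ren)
  node 21: 1 child(ren)
  node 16: 1 child(ren)
  node 18: 0 child(ren)
  node 37: 0 child(ren)
Matching nodes: [8, 25, 21, 16]
Count of internal (non-leaf) nodes: 4


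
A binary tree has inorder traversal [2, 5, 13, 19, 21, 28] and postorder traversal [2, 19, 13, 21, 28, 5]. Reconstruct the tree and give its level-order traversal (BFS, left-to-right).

Inorder:   [2, 5, 13, 19, 21, 28]
Postorder: [2, 19, 13, 21, 28, 5]
Algorithm: postorder visits root last, so walk postorder right-to-left;
each value is the root of the current inorder slice — split it at that
value, recurse on the right subtree first, then the left.
Recursive splits:
  root=5; inorder splits into left=[2], right=[13, 19, 21, 28]
  root=28; inorder splits into left=[13, 19, 21], right=[]
  root=21; inorder splits into left=[13, 19], right=[]
  root=13; inorder splits into left=[], right=[19]
  root=19; inorder splits into left=[], right=[]
  root=2; inorder splits into left=[], right=[]
Reconstructed level-order: [5, 2, 28, 21, 13, 19]


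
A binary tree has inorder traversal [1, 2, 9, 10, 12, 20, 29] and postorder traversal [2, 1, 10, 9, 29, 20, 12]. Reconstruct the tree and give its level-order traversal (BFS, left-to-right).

Inorder:   [1, 2, 9, 10, 12, 20, 29]
Postorder: [2, 1, 10, 9, 29, 20, 12]
Algorithm: postorder visits root last, so walk postorder right-to-left;
each value is the root of the current inorder slice — split it at that
value, recurse on the right subtree first, then the left.
Recursive splits:
  root=12; inorder splits into left=[1, 2, 9, 10], right=[20, 29]
  root=20; inorder splits into left=[], right=[29]
  root=29; inorder splits into left=[], right=[]
  root=9; inorder splits into left=[1, 2], right=[10]
  root=10; inorder splits into left=[], right=[]
  root=1; inorder splits into left=[], right=[2]
  root=2; inorder splits into left=[], right=[]
Reconstructed level-order: [12, 9, 20, 1, 10, 29, 2]


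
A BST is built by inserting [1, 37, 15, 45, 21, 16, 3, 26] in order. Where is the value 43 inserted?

Starting tree (level order): [1, None, 37, 15, 45, 3, 21, None, None, None, None, 16, 26]
Insertion path: 1 -> 37 -> 45
Result: insert 43 as left child of 45
Final tree (level order): [1, None, 37, 15, 45, 3, 21, 43, None, None, None, 16, 26]


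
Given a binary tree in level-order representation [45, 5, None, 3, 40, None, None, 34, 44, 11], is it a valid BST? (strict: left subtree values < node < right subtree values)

Level-order array: [45, 5, None, 3, 40, None, None, 34, 44, 11]
Validate using subtree bounds (lo, hi): at each node, require lo < value < hi,
then recurse left with hi=value and right with lo=value.
Preorder trace (stopping at first violation):
  at node 45 with bounds (-inf, +inf): OK
  at node 5 with bounds (-inf, 45): OK
  at node 3 with bounds (-inf, 5): OK
  at node 40 with bounds (5, 45): OK
  at node 34 with bounds (5, 40): OK
  at node 11 with bounds (5, 34): OK
  at node 44 with bounds (40, 45): OK
No violation found at any node.
Result: Valid BST


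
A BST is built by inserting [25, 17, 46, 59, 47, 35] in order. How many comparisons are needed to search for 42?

Search path for 42: 25 -> 46 -> 35
Found: False
Comparisons: 3


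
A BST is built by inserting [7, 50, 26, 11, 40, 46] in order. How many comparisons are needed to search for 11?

Search path for 11: 7 -> 50 -> 26 -> 11
Found: True
Comparisons: 4


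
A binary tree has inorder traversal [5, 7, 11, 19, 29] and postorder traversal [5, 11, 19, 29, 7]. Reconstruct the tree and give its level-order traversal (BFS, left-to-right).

Inorder:   [5, 7, 11, 19, 29]
Postorder: [5, 11, 19, 29, 7]
Algorithm: postorder visits root last, so walk postorder right-to-left;
each value is the root of the current inorder slice — split it at that
value, recurse on the right subtree first, then the left.
Recursive splits:
  root=7; inorder splits into left=[5], right=[11, 19, 29]
  root=29; inorder splits into left=[11, 19], right=[]
  root=19; inorder splits into left=[11], right=[]
  root=11; inorder splits into left=[], right=[]
  root=5; inorder splits into left=[], right=[]
Reconstructed level-order: [7, 5, 29, 19, 11]


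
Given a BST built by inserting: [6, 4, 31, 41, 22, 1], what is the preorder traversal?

Tree insertion order: [6, 4, 31, 41, 22, 1]
Tree (level-order array): [6, 4, 31, 1, None, 22, 41]
Preorder traversal: [6, 4, 1, 31, 22, 41]


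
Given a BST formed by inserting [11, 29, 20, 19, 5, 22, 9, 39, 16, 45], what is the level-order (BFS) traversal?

Tree insertion order: [11, 29, 20, 19, 5, 22, 9, 39, 16, 45]
Tree (level-order array): [11, 5, 29, None, 9, 20, 39, None, None, 19, 22, None, 45, 16]
BFS from the root, enqueuing left then right child of each popped node:
  queue [11] -> pop 11, enqueue [5, 29], visited so far: [11]
  queue [5, 29] -> pop 5, enqueue [9], visited so far: [11, 5]
  queue [29, 9] -> pop 29, enqueue [20, 39], visited so far: [11, 5, 29]
  queue [9, 20, 39] -> pop 9, enqueue [none], visited so far: [11, 5, 29, 9]
  queue [20, 39] -> pop 20, enqueue [19, 22], visited so far: [11, 5, 29, 9, 20]
  queue [39, 19, 22] -> pop 39, enqueue [45], visited so far: [11, 5, 29, 9, 20, 39]
  queue [19, 22, 45] -> pop 19, enqueue [16], visited so far: [11, 5, 29, 9, 20, 39, 19]
  queue [22, 45, 16] -> pop 22, enqueue [none], visited so far: [11, 5, 29, 9, 20, 39, 19, 22]
  queue [45, 16] -> pop 45, enqueue [none], visited so far: [11, 5, 29, 9, 20, 39, 19, 22, 45]
  queue [16] -> pop 16, enqueue [none], visited so far: [11, 5, 29, 9, 20, 39, 19, 22, 45, 16]
Result: [11, 5, 29, 9, 20, 39, 19, 22, 45, 16]


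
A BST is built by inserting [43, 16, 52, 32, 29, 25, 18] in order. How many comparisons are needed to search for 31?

Search path for 31: 43 -> 16 -> 32 -> 29
Found: False
Comparisons: 4


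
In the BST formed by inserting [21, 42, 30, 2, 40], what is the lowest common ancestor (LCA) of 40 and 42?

Tree insertion order: [21, 42, 30, 2, 40]
Tree (level-order array): [21, 2, 42, None, None, 30, None, None, 40]
In a BST, the LCA of p=40, q=42 is the first node v on the
root-to-leaf path with p <= v <= q (go left if both < v, right if both > v).
Walk from root:
  at 21: both 40 and 42 > 21, go right
  at 42: 40 <= 42 <= 42, this is the LCA
LCA = 42


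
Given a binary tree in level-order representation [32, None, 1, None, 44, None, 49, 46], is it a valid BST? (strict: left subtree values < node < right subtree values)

Level-order array: [32, None, 1, None, 44, None, 49, 46]
Validate using subtree bounds (lo, hi): at each node, require lo < value < hi,
then recurse left with hi=value and right with lo=value.
Preorder trace (stopping at first violation):
  at node 32 with bounds (-inf, +inf): OK
  at node 1 with bounds (32, +inf): VIOLATION
Node 1 violates its bound: not (32 < 1 < +inf).
Result: Not a valid BST


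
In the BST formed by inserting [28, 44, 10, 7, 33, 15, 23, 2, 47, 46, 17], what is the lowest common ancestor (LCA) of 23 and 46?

Tree insertion order: [28, 44, 10, 7, 33, 15, 23, 2, 47, 46, 17]
Tree (level-order array): [28, 10, 44, 7, 15, 33, 47, 2, None, None, 23, None, None, 46, None, None, None, 17]
In a BST, the LCA of p=23, q=46 is the first node v on the
root-to-leaf path with p <= v <= q (go left if both < v, right if both > v).
Walk from root:
  at 28: 23 <= 28 <= 46, this is the LCA
LCA = 28


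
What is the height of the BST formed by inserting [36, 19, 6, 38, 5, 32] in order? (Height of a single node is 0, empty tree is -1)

Insertion order: [36, 19, 6, 38, 5, 32]
Tree (level-order array): [36, 19, 38, 6, 32, None, None, 5]
Compute height bottom-up (empty subtree = -1):
  height(5) = 1 + max(-1, -1) = 0
  height(6) = 1 + max(0, -1) = 1
  height(32) = 1 + max(-1, -1) = 0
  height(19) = 1 + max(1, 0) = 2
  height(38) = 1 + max(-1, -1) = 0
  height(36) = 1 + max(2, 0) = 3
Height = 3


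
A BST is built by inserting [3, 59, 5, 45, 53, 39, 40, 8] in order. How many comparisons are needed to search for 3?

Search path for 3: 3
Found: True
Comparisons: 1


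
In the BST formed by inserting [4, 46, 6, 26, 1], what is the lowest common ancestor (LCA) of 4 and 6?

Tree insertion order: [4, 46, 6, 26, 1]
Tree (level-order array): [4, 1, 46, None, None, 6, None, None, 26]
In a BST, the LCA of p=4, q=6 is the first node v on the
root-to-leaf path with p <= v <= q (go left if both < v, right if both > v).
Walk from root:
  at 4: 4 <= 4 <= 6, this is the LCA
LCA = 4


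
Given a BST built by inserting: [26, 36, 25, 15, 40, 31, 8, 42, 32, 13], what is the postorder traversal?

Tree insertion order: [26, 36, 25, 15, 40, 31, 8, 42, 32, 13]
Tree (level-order array): [26, 25, 36, 15, None, 31, 40, 8, None, None, 32, None, 42, None, 13]
Postorder traversal: [13, 8, 15, 25, 32, 31, 42, 40, 36, 26]


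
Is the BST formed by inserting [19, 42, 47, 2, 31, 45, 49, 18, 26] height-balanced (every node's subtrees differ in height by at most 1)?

Tree (level-order array): [19, 2, 42, None, 18, 31, 47, None, None, 26, None, 45, 49]
Definition: a tree is height-balanced if, at every node, |h(left) - h(right)| <= 1 (empty subtree has height -1).
Bottom-up per-node check:
  node 18: h_left=-1, h_right=-1, diff=0 [OK], height=0
  node 2: h_left=-1, h_right=0, diff=1 [OK], height=1
  node 26: h_left=-1, h_right=-1, diff=0 [OK], height=0
  node 31: h_left=0, h_right=-1, diff=1 [OK], height=1
  node 45: h_left=-1, h_right=-1, diff=0 [OK], height=0
  node 49: h_left=-1, h_right=-1, diff=0 [OK], height=0
  node 47: h_left=0, h_right=0, diff=0 [OK], height=1
  node 42: h_left=1, h_right=1, diff=0 [OK], height=2
  node 19: h_left=1, h_right=2, diff=1 [OK], height=3
All nodes satisfy the balance condition.
Result: Balanced


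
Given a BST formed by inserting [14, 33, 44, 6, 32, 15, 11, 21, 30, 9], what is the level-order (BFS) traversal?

Tree insertion order: [14, 33, 44, 6, 32, 15, 11, 21, 30, 9]
Tree (level-order array): [14, 6, 33, None, 11, 32, 44, 9, None, 15, None, None, None, None, None, None, 21, None, 30]
BFS from the root, enqueuing left then right child of each popped node:
  queue [14] -> pop 14, enqueue [6, 33], visited so far: [14]
  queue [6, 33] -> pop 6, enqueue [11], visited so far: [14, 6]
  queue [33, 11] -> pop 33, enqueue [32, 44], visited so far: [14, 6, 33]
  queue [11, 32, 44] -> pop 11, enqueue [9], visited so far: [14, 6, 33, 11]
  queue [32, 44, 9] -> pop 32, enqueue [15], visited so far: [14, 6, 33, 11, 32]
  queue [44, 9, 15] -> pop 44, enqueue [none], visited so far: [14, 6, 33, 11, 32, 44]
  queue [9, 15] -> pop 9, enqueue [none], visited so far: [14, 6, 33, 11, 32, 44, 9]
  queue [15] -> pop 15, enqueue [21], visited so far: [14, 6, 33, 11, 32, 44, 9, 15]
  queue [21] -> pop 21, enqueue [30], visited so far: [14, 6, 33, 11, 32, 44, 9, 15, 21]
  queue [30] -> pop 30, enqueue [none], visited so far: [14, 6, 33, 11, 32, 44, 9, 15, 21, 30]
Result: [14, 6, 33, 11, 32, 44, 9, 15, 21, 30]


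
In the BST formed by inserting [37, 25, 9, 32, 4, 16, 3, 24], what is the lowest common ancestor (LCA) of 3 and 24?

Tree insertion order: [37, 25, 9, 32, 4, 16, 3, 24]
Tree (level-order array): [37, 25, None, 9, 32, 4, 16, None, None, 3, None, None, 24]
In a BST, the LCA of p=3, q=24 is the first node v on the
root-to-leaf path with p <= v <= q (go left if both < v, right if both > v).
Walk from root:
  at 37: both 3 and 24 < 37, go left
  at 25: both 3 and 24 < 25, go left
  at 9: 3 <= 9 <= 24, this is the LCA
LCA = 9


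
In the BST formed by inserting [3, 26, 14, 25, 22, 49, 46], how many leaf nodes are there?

Tree built from: [3, 26, 14, 25, 22, 49, 46]
Tree (level-order array): [3, None, 26, 14, 49, None, 25, 46, None, 22]
Rule: A leaf has 0 children.
Per-node child counts:
  node 3: 1 child(ren)
  node 26: 2 child(ren)
  node 14: 1 child(ren)
  node 25: 1 child(ren)
  node 22: 0 child(ren)
  node 49: 1 child(ren)
  node 46: 0 child(ren)
Matching nodes: [22, 46]
Count of leaf nodes: 2


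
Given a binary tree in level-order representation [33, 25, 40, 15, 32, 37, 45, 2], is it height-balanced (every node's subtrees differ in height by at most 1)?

Tree (level-order array): [33, 25, 40, 15, 32, 37, 45, 2]
Definition: a tree is height-balanced if, at every node, |h(left) - h(right)| <= 1 (empty subtree has height -1).
Bottom-up per-node check:
  node 2: h_left=-1, h_right=-1, diff=0 [OK], height=0
  node 15: h_left=0, h_right=-1, diff=1 [OK], height=1
  node 32: h_left=-1, h_right=-1, diff=0 [OK], height=0
  node 25: h_left=1, h_right=0, diff=1 [OK], height=2
  node 37: h_left=-1, h_right=-1, diff=0 [OK], height=0
  node 45: h_left=-1, h_right=-1, diff=0 [OK], height=0
  node 40: h_left=0, h_right=0, diff=0 [OK], height=1
  node 33: h_left=2, h_right=1, diff=1 [OK], height=3
All nodes satisfy the balance condition.
Result: Balanced


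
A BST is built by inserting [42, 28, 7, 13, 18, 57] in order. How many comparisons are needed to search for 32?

Search path for 32: 42 -> 28
Found: False
Comparisons: 2


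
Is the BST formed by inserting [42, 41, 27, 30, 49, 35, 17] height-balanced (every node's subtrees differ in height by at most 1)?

Tree (level-order array): [42, 41, 49, 27, None, None, None, 17, 30, None, None, None, 35]
Definition: a tree is height-balanced if, at every node, |h(left) - h(right)| <= 1 (empty subtree has height -1).
Bottom-up per-node check:
  node 17: h_left=-1, h_right=-1, diff=0 [OK], height=0
  node 35: h_left=-1, h_right=-1, diff=0 [OK], height=0
  node 30: h_left=-1, h_right=0, diff=1 [OK], height=1
  node 27: h_left=0, h_right=1, diff=1 [OK], height=2
  node 41: h_left=2, h_right=-1, diff=3 [FAIL (|2--1|=3 > 1)], height=3
  node 49: h_left=-1, h_right=-1, diff=0 [OK], height=0
  node 42: h_left=3, h_right=0, diff=3 [FAIL (|3-0|=3 > 1)], height=4
Node 41 violates the condition: |2 - -1| = 3 > 1.
Result: Not balanced


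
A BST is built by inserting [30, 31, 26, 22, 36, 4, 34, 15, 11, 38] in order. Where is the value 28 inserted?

Starting tree (level order): [30, 26, 31, 22, None, None, 36, 4, None, 34, 38, None, 15, None, None, None, None, 11]
Insertion path: 30 -> 26
Result: insert 28 as right child of 26
Final tree (level order): [30, 26, 31, 22, 28, None, 36, 4, None, None, None, 34, 38, None, 15, None, None, None, None, 11]


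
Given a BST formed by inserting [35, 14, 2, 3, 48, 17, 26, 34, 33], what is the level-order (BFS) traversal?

Tree insertion order: [35, 14, 2, 3, 48, 17, 26, 34, 33]
Tree (level-order array): [35, 14, 48, 2, 17, None, None, None, 3, None, 26, None, None, None, 34, 33]
BFS from the root, enqueuing left then right child of each popped node:
  queue [35] -> pop 35, enqueue [14, 48], visited so far: [35]
  queue [14, 48] -> pop 14, enqueue [2, 17], visited so far: [35, 14]
  queue [48, 2, 17] -> pop 48, enqueue [none], visited so far: [35, 14, 48]
  queue [2, 17] -> pop 2, enqueue [3], visited so far: [35, 14, 48, 2]
  queue [17, 3] -> pop 17, enqueue [26], visited so far: [35, 14, 48, 2, 17]
  queue [3, 26] -> pop 3, enqueue [none], visited so far: [35, 14, 48, 2, 17, 3]
  queue [26] -> pop 26, enqueue [34], visited so far: [35, 14, 48, 2, 17, 3, 26]
  queue [34] -> pop 34, enqueue [33], visited so far: [35, 14, 48, 2, 17, 3, 26, 34]
  queue [33] -> pop 33, enqueue [none], visited so far: [35, 14, 48, 2, 17, 3, 26, 34, 33]
Result: [35, 14, 48, 2, 17, 3, 26, 34, 33]


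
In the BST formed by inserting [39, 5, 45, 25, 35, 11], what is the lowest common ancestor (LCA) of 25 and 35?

Tree insertion order: [39, 5, 45, 25, 35, 11]
Tree (level-order array): [39, 5, 45, None, 25, None, None, 11, 35]
In a BST, the LCA of p=25, q=35 is the first node v on the
root-to-leaf path with p <= v <= q (go left if both < v, right if both > v).
Walk from root:
  at 39: both 25 and 35 < 39, go left
  at 5: both 25 and 35 > 5, go right
  at 25: 25 <= 25 <= 35, this is the LCA
LCA = 25


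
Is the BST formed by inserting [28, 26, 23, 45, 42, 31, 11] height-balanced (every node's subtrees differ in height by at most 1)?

Tree (level-order array): [28, 26, 45, 23, None, 42, None, 11, None, 31]
Definition: a tree is height-balanced if, at every node, |h(left) - h(right)| <= 1 (empty subtree has height -1).
Bottom-up per-node check:
  node 11: h_left=-1, h_right=-1, diff=0 [OK], height=0
  node 23: h_left=0, h_right=-1, diff=1 [OK], height=1
  node 26: h_left=1, h_right=-1, diff=2 [FAIL (|1--1|=2 > 1)], height=2
  node 31: h_left=-1, h_right=-1, diff=0 [OK], height=0
  node 42: h_left=0, h_right=-1, diff=1 [OK], height=1
  node 45: h_left=1, h_right=-1, diff=2 [FAIL (|1--1|=2 > 1)], height=2
  node 28: h_left=2, h_right=2, diff=0 [OK], height=3
Node 26 violates the condition: |1 - -1| = 2 > 1.
Result: Not balanced


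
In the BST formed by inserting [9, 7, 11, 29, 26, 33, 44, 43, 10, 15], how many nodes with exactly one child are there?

Tree built from: [9, 7, 11, 29, 26, 33, 44, 43, 10, 15]
Tree (level-order array): [9, 7, 11, None, None, 10, 29, None, None, 26, 33, 15, None, None, 44, None, None, 43]
Rule: These are nodes with exactly 1 non-null child.
Per-node child counts:
  node 9: 2 child(ren)
  node 7: 0 child(ren)
  node 11: 2 child(ren)
  node 10: 0 child(ren)
  node 29: 2 child(ren)
  node 26: 1 child(ren)
  node 15: 0 child(ren)
  node 33: 1 child(ren)
  node 44: 1 child(ren)
  node 43: 0 child(ren)
Matching nodes: [26, 33, 44]
Count of nodes with exactly one child: 3


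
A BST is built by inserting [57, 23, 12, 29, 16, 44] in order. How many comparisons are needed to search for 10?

Search path for 10: 57 -> 23 -> 12
Found: False
Comparisons: 3


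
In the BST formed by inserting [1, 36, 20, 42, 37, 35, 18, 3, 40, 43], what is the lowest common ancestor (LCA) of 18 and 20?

Tree insertion order: [1, 36, 20, 42, 37, 35, 18, 3, 40, 43]
Tree (level-order array): [1, None, 36, 20, 42, 18, 35, 37, 43, 3, None, None, None, None, 40]
In a BST, the LCA of p=18, q=20 is the first node v on the
root-to-leaf path with p <= v <= q (go left if both < v, right if both > v).
Walk from root:
  at 1: both 18 and 20 > 1, go right
  at 36: both 18 and 20 < 36, go left
  at 20: 18 <= 20 <= 20, this is the LCA
LCA = 20


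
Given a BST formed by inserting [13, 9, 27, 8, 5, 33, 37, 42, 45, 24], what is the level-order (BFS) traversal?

Tree insertion order: [13, 9, 27, 8, 5, 33, 37, 42, 45, 24]
Tree (level-order array): [13, 9, 27, 8, None, 24, 33, 5, None, None, None, None, 37, None, None, None, 42, None, 45]
BFS from the root, enqueuing left then right child of each popped node:
  queue [13] -> pop 13, enqueue [9, 27], visited so far: [13]
  queue [9, 27] -> pop 9, enqueue [8], visited so far: [13, 9]
  queue [27, 8] -> pop 27, enqueue [24, 33], visited so far: [13, 9, 27]
  queue [8, 24, 33] -> pop 8, enqueue [5], visited so far: [13, 9, 27, 8]
  queue [24, 33, 5] -> pop 24, enqueue [none], visited so far: [13, 9, 27, 8, 24]
  queue [33, 5] -> pop 33, enqueue [37], visited so far: [13, 9, 27, 8, 24, 33]
  queue [5, 37] -> pop 5, enqueue [none], visited so far: [13, 9, 27, 8, 24, 33, 5]
  queue [37] -> pop 37, enqueue [42], visited so far: [13, 9, 27, 8, 24, 33, 5, 37]
  queue [42] -> pop 42, enqueue [45], visited so far: [13, 9, 27, 8, 24, 33, 5, 37, 42]
  queue [45] -> pop 45, enqueue [none], visited so far: [13, 9, 27, 8, 24, 33, 5, 37, 42, 45]
Result: [13, 9, 27, 8, 24, 33, 5, 37, 42, 45]


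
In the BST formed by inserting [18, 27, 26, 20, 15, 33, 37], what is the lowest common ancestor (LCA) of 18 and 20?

Tree insertion order: [18, 27, 26, 20, 15, 33, 37]
Tree (level-order array): [18, 15, 27, None, None, 26, 33, 20, None, None, 37]
In a BST, the LCA of p=18, q=20 is the first node v on the
root-to-leaf path with p <= v <= q (go left if both < v, right if both > v).
Walk from root:
  at 18: 18 <= 18 <= 20, this is the LCA
LCA = 18


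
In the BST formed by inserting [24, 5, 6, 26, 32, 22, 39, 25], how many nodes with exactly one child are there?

Tree built from: [24, 5, 6, 26, 32, 22, 39, 25]
Tree (level-order array): [24, 5, 26, None, 6, 25, 32, None, 22, None, None, None, 39]
Rule: These are nodes with exactly 1 non-null child.
Per-node child counts:
  node 24: 2 child(ren)
  node 5: 1 child(ren)
  node 6: 1 child(ren)
  node 22: 0 child(ren)
  node 26: 2 child(ren)
  node 25: 0 child(ren)
  node 32: 1 child(ren)
  node 39: 0 child(ren)
Matching nodes: [5, 6, 32]
Count of nodes with exactly one child: 3


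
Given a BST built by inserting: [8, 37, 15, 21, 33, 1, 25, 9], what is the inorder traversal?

Tree insertion order: [8, 37, 15, 21, 33, 1, 25, 9]
Tree (level-order array): [8, 1, 37, None, None, 15, None, 9, 21, None, None, None, 33, 25]
Inorder traversal: [1, 8, 9, 15, 21, 25, 33, 37]


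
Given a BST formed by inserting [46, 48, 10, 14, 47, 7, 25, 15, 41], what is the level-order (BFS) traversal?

Tree insertion order: [46, 48, 10, 14, 47, 7, 25, 15, 41]
Tree (level-order array): [46, 10, 48, 7, 14, 47, None, None, None, None, 25, None, None, 15, 41]
BFS from the root, enqueuing left then right child of each popped node:
  queue [46] -> pop 46, enqueue [10, 48], visited so far: [46]
  queue [10, 48] -> pop 10, enqueue [7, 14], visited so far: [46, 10]
  queue [48, 7, 14] -> pop 48, enqueue [47], visited so far: [46, 10, 48]
  queue [7, 14, 47] -> pop 7, enqueue [none], visited so far: [46, 10, 48, 7]
  queue [14, 47] -> pop 14, enqueue [25], visited so far: [46, 10, 48, 7, 14]
  queue [47, 25] -> pop 47, enqueue [none], visited so far: [46, 10, 48, 7, 14, 47]
  queue [25] -> pop 25, enqueue [15, 41], visited so far: [46, 10, 48, 7, 14, 47, 25]
  queue [15, 41] -> pop 15, enqueue [none], visited so far: [46, 10, 48, 7, 14, 47, 25, 15]
  queue [41] -> pop 41, enqueue [none], visited so far: [46, 10, 48, 7, 14, 47, 25, 15, 41]
Result: [46, 10, 48, 7, 14, 47, 25, 15, 41]


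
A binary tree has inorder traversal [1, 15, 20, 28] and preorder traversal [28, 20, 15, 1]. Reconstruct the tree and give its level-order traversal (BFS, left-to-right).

Inorder:  [1, 15, 20, 28]
Preorder: [28, 20, 15, 1]
Algorithm: preorder visits root first, so consume preorder in order;
for each root, split the current inorder slice at that value into
left-subtree inorder and right-subtree inorder, then recurse.
Recursive splits:
  root=28; inorder splits into left=[1, 15, 20], right=[]
  root=20; inorder splits into left=[1, 15], right=[]
  root=15; inorder splits into left=[1], right=[]
  root=1; inorder splits into left=[], right=[]
Reconstructed level-order: [28, 20, 15, 1]


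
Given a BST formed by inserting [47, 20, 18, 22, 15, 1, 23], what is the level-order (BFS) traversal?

Tree insertion order: [47, 20, 18, 22, 15, 1, 23]
Tree (level-order array): [47, 20, None, 18, 22, 15, None, None, 23, 1]
BFS from the root, enqueuing left then right child of each popped node:
  queue [47] -> pop 47, enqueue [20], visited so far: [47]
  queue [20] -> pop 20, enqueue [18, 22], visited so far: [47, 20]
  queue [18, 22] -> pop 18, enqueue [15], visited so far: [47, 20, 18]
  queue [22, 15] -> pop 22, enqueue [23], visited so far: [47, 20, 18, 22]
  queue [15, 23] -> pop 15, enqueue [1], visited so far: [47, 20, 18, 22, 15]
  queue [23, 1] -> pop 23, enqueue [none], visited so far: [47, 20, 18, 22, 15, 23]
  queue [1] -> pop 1, enqueue [none], visited so far: [47, 20, 18, 22, 15, 23, 1]
Result: [47, 20, 18, 22, 15, 23, 1]


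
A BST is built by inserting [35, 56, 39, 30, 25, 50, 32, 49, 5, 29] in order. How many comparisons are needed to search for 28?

Search path for 28: 35 -> 30 -> 25 -> 29
Found: False
Comparisons: 4


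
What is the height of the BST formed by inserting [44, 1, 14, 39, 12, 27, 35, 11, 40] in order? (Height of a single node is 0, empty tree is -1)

Insertion order: [44, 1, 14, 39, 12, 27, 35, 11, 40]
Tree (level-order array): [44, 1, None, None, 14, 12, 39, 11, None, 27, 40, None, None, None, 35]
Compute height bottom-up (empty subtree = -1):
  height(11) = 1 + max(-1, -1) = 0
  height(12) = 1 + max(0, -1) = 1
  height(35) = 1 + max(-1, -1) = 0
  height(27) = 1 + max(-1, 0) = 1
  height(40) = 1 + max(-1, -1) = 0
  height(39) = 1 + max(1, 0) = 2
  height(14) = 1 + max(1, 2) = 3
  height(1) = 1 + max(-1, 3) = 4
  height(44) = 1 + max(4, -1) = 5
Height = 5


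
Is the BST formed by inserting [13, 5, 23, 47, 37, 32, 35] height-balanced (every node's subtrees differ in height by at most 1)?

Tree (level-order array): [13, 5, 23, None, None, None, 47, 37, None, 32, None, None, 35]
Definition: a tree is height-balanced if, at every node, |h(left) - h(right)| <= 1 (empty subtree has height -1).
Bottom-up per-node check:
  node 5: h_left=-1, h_right=-1, diff=0 [OK], height=0
  node 35: h_left=-1, h_right=-1, diff=0 [OK], height=0
  node 32: h_left=-1, h_right=0, diff=1 [OK], height=1
  node 37: h_left=1, h_right=-1, diff=2 [FAIL (|1--1|=2 > 1)], height=2
  node 47: h_left=2, h_right=-1, diff=3 [FAIL (|2--1|=3 > 1)], height=3
  node 23: h_left=-1, h_right=3, diff=4 [FAIL (|-1-3|=4 > 1)], height=4
  node 13: h_left=0, h_right=4, diff=4 [FAIL (|0-4|=4 > 1)], height=5
Node 37 violates the condition: |1 - -1| = 2 > 1.
Result: Not balanced


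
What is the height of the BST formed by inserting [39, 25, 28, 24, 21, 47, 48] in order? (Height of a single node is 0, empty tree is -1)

Insertion order: [39, 25, 28, 24, 21, 47, 48]
Tree (level-order array): [39, 25, 47, 24, 28, None, 48, 21]
Compute height bottom-up (empty subtree = -1):
  height(21) = 1 + max(-1, -1) = 0
  height(24) = 1 + max(0, -1) = 1
  height(28) = 1 + max(-1, -1) = 0
  height(25) = 1 + max(1, 0) = 2
  height(48) = 1 + max(-1, -1) = 0
  height(47) = 1 + max(-1, 0) = 1
  height(39) = 1 + max(2, 1) = 3
Height = 3


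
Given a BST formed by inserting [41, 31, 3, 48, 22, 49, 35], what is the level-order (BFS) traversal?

Tree insertion order: [41, 31, 3, 48, 22, 49, 35]
Tree (level-order array): [41, 31, 48, 3, 35, None, 49, None, 22]
BFS from the root, enqueuing left then right child of each popped node:
  queue [41] -> pop 41, enqueue [31, 48], visited so far: [41]
  queue [31, 48] -> pop 31, enqueue [3, 35], visited so far: [41, 31]
  queue [48, 3, 35] -> pop 48, enqueue [49], visited so far: [41, 31, 48]
  queue [3, 35, 49] -> pop 3, enqueue [22], visited so far: [41, 31, 48, 3]
  queue [35, 49, 22] -> pop 35, enqueue [none], visited so far: [41, 31, 48, 3, 35]
  queue [49, 22] -> pop 49, enqueue [none], visited so far: [41, 31, 48, 3, 35, 49]
  queue [22] -> pop 22, enqueue [none], visited so far: [41, 31, 48, 3, 35, 49, 22]
Result: [41, 31, 48, 3, 35, 49, 22]


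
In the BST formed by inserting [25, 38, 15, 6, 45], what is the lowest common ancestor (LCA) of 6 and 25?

Tree insertion order: [25, 38, 15, 6, 45]
Tree (level-order array): [25, 15, 38, 6, None, None, 45]
In a BST, the LCA of p=6, q=25 is the first node v on the
root-to-leaf path with p <= v <= q (go left if both < v, right if both > v).
Walk from root:
  at 25: 6 <= 25 <= 25, this is the LCA
LCA = 25


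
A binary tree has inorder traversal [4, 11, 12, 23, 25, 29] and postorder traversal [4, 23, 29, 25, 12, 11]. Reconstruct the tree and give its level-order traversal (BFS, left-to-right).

Inorder:   [4, 11, 12, 23, 25, 29]
Postorder: [4, 23, 29, 25, 12, 11]
Algorithm: postorder visits root last, so walk postorder right-to-left;
each value is the root of the current inorder slice — split it at that
value, recurse on the right subtree first, then the left.
Recursive splits:
  root=11; inorder splits into left=[4], right=[12, 23, 25, 29]
  root=12; inorder splits into left=[], right=[23, 25, 29]
  root=25; inorder splits into left=[23], right=[29]
  root=29; inorder splits into left=[], right=[]
  root=23; inorder splits into left=[], right=[]
  root=4; inorder splits into left=[], right=[]
Reconstructed level-order: [11, 4, 12, 25, 23, 29]


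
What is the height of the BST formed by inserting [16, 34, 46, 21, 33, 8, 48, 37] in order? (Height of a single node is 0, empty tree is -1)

Insertion order: [16, 34, 46, 21, 33, 8, 48, 37]
Tree (level-order array): [16, 8, 34, None, None, 21, 46, None, 33, 37, 48]
Compute height bottom-up (empty subtree = -1):
  height(8) = 1 + max(-1, -1) = 0
  height(33) = 1 + max(-1, -1) = 0
  height(21) = 1 + max(-1, 0) = 1
  height(37) = 1 + max(-1, -1) = 0
  height(48) = 1 + max(-1, -1) = 0
  height(46) = 1 + max(0, 0) = 1
  height(34) = 1 + max(1, 1) = 2
  height(16) = 1 + max(0, 2) = 3
Height = 3


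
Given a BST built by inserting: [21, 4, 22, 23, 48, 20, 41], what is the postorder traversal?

Tree insertion order: [21, 4, 22, 23, 48, 20, 41]
Tree (level-order array): [21, 4, 22, None, 20, None, 23, None, None, None, 48, 41]
Postorder traversal: [20, 4, 41, 48, 23, 22, 21]


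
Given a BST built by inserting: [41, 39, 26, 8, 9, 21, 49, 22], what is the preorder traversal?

Tree insertion order: [41, 39, 26, 8, 9, 21, 49, 22]
Tree (level-order array): [41, 39, 49, 26, None, None, None, 8, None, None, 9, None, 21, None, 22]
Preorder traversal: [41, 39, 26, 8, 9, 21, 22, 49]


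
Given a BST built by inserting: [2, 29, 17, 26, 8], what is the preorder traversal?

Tree insertion order: [2, 29, 17, 26, 8]
Tree (level-order array): [2, None, 29, 17, None, 8, 26]
Preorder traversal: [2, 29, 17, 8, 26]


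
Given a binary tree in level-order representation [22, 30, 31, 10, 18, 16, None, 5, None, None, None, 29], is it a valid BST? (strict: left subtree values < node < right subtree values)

Level-order array: [22, 30, 31, 10, 18, 16, None, 5, None, None, None, 29]
Validate using subtree bounds (lo, hi): at each node, require lo < value < hi,
then recurse left with hi=value and right with lo=value.
Preorder trace (stopping at first violation):
  at node 22 with bounds (-inf, +inf): OK
  at node 30 with bounds (-inf, 22): VIOLATION
Node 30 violates its bound: not (-inf < 30 < 22).
Result: Not a valid BST


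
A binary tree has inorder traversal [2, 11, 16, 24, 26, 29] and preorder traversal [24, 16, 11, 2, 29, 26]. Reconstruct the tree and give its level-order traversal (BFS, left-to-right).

Inorder:  [2, 11, 16, 24, 26, 29]
Preorder: [24, 16, 11, 2, 29, 26]
Algorithm: preorder visits root first, so consume preorder in order;
for each root, split the current inorder slice at that value into
left-subtree inorder and right-subtree inorder, then recurse.
Recursive splits:
  root=24; inorder splits into left=[2, 11, 16], right=[26, 29]
  root=16; inorder splits into left=[2, 11], right=[]
  root=11; inorder splits into left=[2], right=[]
  root=2; inorder splits into left=[], right=[]
  root=29; inorder splits into left=[26], right=[]
  root=26; inorder splits into left=[], right=[]
Reconstructed level-order: [24, 16, 29, 11, 26, 2]


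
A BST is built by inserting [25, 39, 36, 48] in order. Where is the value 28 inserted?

Starting tree (level order): [25, None, 39, 36, 48]
Insertion path: 25 -> 39 -> 36
Result: insert 28 as left child of 36
Final tree (level order): [25, None, 39, 36, 48, 28]


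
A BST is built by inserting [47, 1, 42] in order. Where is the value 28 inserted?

Starting tree (level order): [47, 1, None, None, 42]
Insertion path: 47 -> 1 -> 42
Result: insert 28 as left child of 42
Final tree (level order): [47, 1, None, None, 42, 28]


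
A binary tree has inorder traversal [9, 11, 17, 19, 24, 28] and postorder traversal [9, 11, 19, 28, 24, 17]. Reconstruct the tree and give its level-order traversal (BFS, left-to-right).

Inorder:   [9, 11, 17, 19, 24, 28]
Postorder: [9, 11, 19, 28, 24, 17]
Algorithm: postorder visits root last, so walk postorder right-to-left;
each value is the root of the current inorder slice — split it at that
value, recurse on the right subtree first, then the left.
Recursive splits:
  root=17; inorder splits into left=[9, 11], right=[19, 24, 28]
  root=24; inorder splits into left=[19], right=[28]
  root=28; inorder splits into left=[], right=[]
  root=19; inorder splits into left=[], right=[]
  root=11; inorder splits into left=[9], right=[]
  root=9; inorder splits into left=[], right=[]
Reconstructed level-order: [17, 11, 24, 9, 19, 28]


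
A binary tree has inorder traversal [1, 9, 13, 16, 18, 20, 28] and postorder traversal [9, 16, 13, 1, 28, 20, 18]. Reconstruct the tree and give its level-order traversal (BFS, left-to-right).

Inorder:   [1, 9, 13, 16, 18, 20, 28]
Postorder: [9, 16, 13, 1, 28, 20, 18]
Algorithm: postorder visits root last, so walk postorder right-to-left;
each value is the root of the current inorder slice — split it at that
value, recurse on the right subtree first, then the left.
Recursive splits:
  root=18; inorder splits into left=[1, 9, 13, 16], right=[20, 28]
  root=20; inorder splits into left=[], right=[28]
  root=28; inorder splits into left=[], right=[]
  root=1; inorder splits into left=[], right=[9, 13, 16]
  root=13; inorder splits into left=[9], right=[16]
  root=16; inorder splits into left=[], right=[]
  root=9; inorder splits into left=[], right=[]
Reconstructed level-order: [18, 1, 20, 13, 28, 9, 16]


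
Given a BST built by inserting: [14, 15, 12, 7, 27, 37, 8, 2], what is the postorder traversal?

Tree insertion order: [14, 15, 12, 7, 27, 37, 8, 2]
Tree (level-order array): [14, 12, 15, 7, None, None, 27, 2, 8, None, 37]
Postorder traversal: [2, 8, 7, 12, 37, 27, 15, 14]


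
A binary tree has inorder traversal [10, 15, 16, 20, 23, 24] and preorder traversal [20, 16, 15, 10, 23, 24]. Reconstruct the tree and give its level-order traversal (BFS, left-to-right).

Inorder:  [10, 15, 16, 20, 23, 24]
Preorder: [20, 16, 15, 10, 23, 24]
Algorithm: preorder visits root first, so consume preorder in order;
for each root, split the current inorder slice at that value into
left-subtree inorder and right-subtree inorder, then recurse.
Recursive splits:
  root=20; inorder splits into left=[10, 15, 16], right=[23, 24]
  root=16; inorder splits into left=[10, 15], right=[]
  root=15; inorder splits into left=[10], right=[]
  root=10; inorder splits into left=[], right=[]
  root=23; inorder splits into left=[], right=[24]
  root=24; inorder splits into left=[], right=[]
Reconstructed level-order: [20, 16, 23, 15, 24, 10]


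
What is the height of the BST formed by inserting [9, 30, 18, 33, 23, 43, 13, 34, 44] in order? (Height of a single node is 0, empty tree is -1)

Insertion order: [9, 30, 18, 33, 23, 43, 13, 34, 44]
Tree (level-order array): [9, None, 30, 18, 33, 13, 23, None, 43, None, None, None, None, 34, 44]
Compute height bottom-up (empty subtree = -1):
  height(13) = 1 + max(-1, -1) = 0
  height(23) = 1 + max(-1, -1) = 0
  height(18) = 1 + max(0, 0) = 1
  height(34) = 1 + max(-1, -1) = 0
  height(44) = 1 + max(-1, -1) = 0
  height(43) = 1 + max(0, 0) = 1
  height(33) = 1 + max(-1, 1) = 2
  height(30) = 1 + max(1, 2) = 3
  height(9) = 1 + max(-1, 3) = 4
Height = 4


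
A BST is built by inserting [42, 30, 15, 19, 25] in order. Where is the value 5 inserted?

Starting tree (level order): [42, 30, None, 15, None, None, 19, None, 25]
Insertion path: 42 -> 30 -> 15
Result: insert 5 as left child of 15
Final tree (level order): [42, 30, None, 15, None, 5, 19, None, None, None, 25]


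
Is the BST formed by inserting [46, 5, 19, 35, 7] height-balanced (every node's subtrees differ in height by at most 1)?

Tree (level-order array): [46, 5, None, None, 19, 7, 35]
Definition: a tree is height-balanced if, at every node, |h(left) - h(right)| <= 1 (empty subtree has height -1).
Bottom-up per-node check:
  node 7: h_left=-1, h_right=-1, diff=0 [OK], height=0
  node 35: h_left=-1, h_right=-1, diff=0 [OK], height=0
  node 19: h_left=0, h_right=0, diff=0 [OK], height=1
  node 5: h_left=-1, h_right=1, diff=2 [FAIL (|-1-1|=2 > 1)], height=2
  node 46: h_left=2, h_right=-1, diff=3 [FAIL (|2--1|=3 > 1)], height=3
Node 5 violates the condition: |-1 - 1| = 2 > 1.
Result: Not balanced


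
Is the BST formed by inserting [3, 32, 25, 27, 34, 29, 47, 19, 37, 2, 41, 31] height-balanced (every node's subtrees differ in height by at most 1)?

Tree (level-order array): [3, 2, 32, None, None, 25, 34, 19, 27, None, 47, None, None, None, 29, 37, None, None, 31, None, 41]
Definition: a tree is height-balanced if, at every node, |h(left) - h(right)| <= 1 (empty subtree has height -1).
Bottom-up per-node check:
  node 2: h_left=-1, h_right=-1, diff=0 [OK], height=0
  node 19: h_left=-1, h_right=-1, diff=0 [OK], height=0
  node 31: h_left=-1, h_right=-1, diff=0 [OK], height=0
  node 29: h_left=-1, h_right=0, diff=1 [OK], height=1
  node 27: h_left=-1, h_right=1, diff=2 [FAIL (|-1-1|=2 > 1)], height=2
  node 25: h_left=0, h_right=2, diff=2 [FAIL (|0-2|=2 > 1)], height=3
  node 41: h_left=-1, h_right=-1, diff=0 [OK], height=0
  node 37: h_left=-1, h_right=0, diff=1 [OK], height=1
  node 47: h_left=1, h_right=-1, diff=2 [FAIL (|1--1|=2 > 1)], height=2
  node 34: h_left=-1, h_right=2, diff=3 [FAIL (|-1-2|=3 > 1)], height=3
  node 32: h_left=3, h_right=3, diff=0 [OK], height=4
  node 3: h_left=0, h_right=4, diff=4 [FAIL (|0-4|=4 > 1)], height=5
Node 27 violates the condition: |-1 - 1| = 2 > 1.
Result: Not balanced
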